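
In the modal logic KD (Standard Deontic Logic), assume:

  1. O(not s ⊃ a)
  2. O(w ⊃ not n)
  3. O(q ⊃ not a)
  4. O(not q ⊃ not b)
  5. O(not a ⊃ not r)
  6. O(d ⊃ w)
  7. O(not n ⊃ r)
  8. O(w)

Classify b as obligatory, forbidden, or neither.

Premise 8 gives O(w).
From O(w) and premise 2, O(w ⊃ not n), we obtain O(not n).
From O(not n) and premise 7, O(not n ⊃ r), we obtain O(r).
The contrapositive of premise 5 (O(not a ⊃ not r)) is O(r ⊃ a), and O(r) is already established, so O(a).
The contrapositive of premise 3 (O(q ⊃ not a)) is O(a ⊃ not q), and O(a) is already established, so O(not q).
Applying K to premise 4 (O(not q ⊃ not b)) and O(not q) yields O(not b).
Premises 1, 6 do not contribute to this derivation.
Thus O(not b), which is F(b): b is forbidden.

Forbidden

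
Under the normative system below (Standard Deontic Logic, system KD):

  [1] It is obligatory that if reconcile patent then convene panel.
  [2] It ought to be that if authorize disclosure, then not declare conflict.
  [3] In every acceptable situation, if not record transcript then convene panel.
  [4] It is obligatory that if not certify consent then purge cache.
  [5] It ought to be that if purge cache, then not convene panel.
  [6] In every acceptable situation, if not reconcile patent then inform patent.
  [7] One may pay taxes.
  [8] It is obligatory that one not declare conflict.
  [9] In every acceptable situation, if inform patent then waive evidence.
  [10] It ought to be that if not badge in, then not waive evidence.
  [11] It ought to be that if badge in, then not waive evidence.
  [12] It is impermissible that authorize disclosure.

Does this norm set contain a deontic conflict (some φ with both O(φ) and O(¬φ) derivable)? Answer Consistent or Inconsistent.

Premise 2 is O(authorize_disclosure → ¬declare_conflict); even if O(¬declare_conflict) held, inferring O(authorize_disclosure) would be affirming the consequent — invalid.
So O(authorize_disclosure) is not derivable, and the apparent clash with O(¬authorize_disclosure) does not arise.
A world satisfying every obligation exists (e.g. authorize_disclosure=false, badge_in=false, certify_consent=true, convene_panel=true, declare_conflict=false, inform_patent=false, pay_taxes=false, purge_cache=false, reconcile_patent=true, record_transcript=false, waive_evidence=false); no atom is both obligatory and forbidden, so the set is consistent.

Consistent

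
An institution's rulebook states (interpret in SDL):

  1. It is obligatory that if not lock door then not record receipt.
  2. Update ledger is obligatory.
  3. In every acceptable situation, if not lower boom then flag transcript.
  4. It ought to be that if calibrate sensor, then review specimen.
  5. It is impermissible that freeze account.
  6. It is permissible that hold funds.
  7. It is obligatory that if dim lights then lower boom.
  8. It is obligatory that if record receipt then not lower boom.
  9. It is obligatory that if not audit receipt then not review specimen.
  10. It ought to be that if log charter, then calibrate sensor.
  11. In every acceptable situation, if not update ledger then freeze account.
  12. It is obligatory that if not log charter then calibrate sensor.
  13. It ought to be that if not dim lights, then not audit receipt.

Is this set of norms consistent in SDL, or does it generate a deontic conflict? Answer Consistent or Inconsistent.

Consistent

Premise 11 is O(¬update_ledger → freeze_account), but O(¬update_ledger) is not derivable from the premises, so it does not yield O(freeze_account).
So O(freeze_account) is not derivable, and the apparent clash with O(¬freeze_account) does not arise.
A world satisfying every obligation exists (e.g. audit_receipt=true, calibrate_sensor=true, dim_lights=true, flag_transcript=false, freeze_account=false, hold_funds=false, lock_door=false, log_charter=false, lower_boom=true, record_receipt=false, review_specimen=true, update_ledger=true); no atom is both obligatory and forbidden, so the set is consistent.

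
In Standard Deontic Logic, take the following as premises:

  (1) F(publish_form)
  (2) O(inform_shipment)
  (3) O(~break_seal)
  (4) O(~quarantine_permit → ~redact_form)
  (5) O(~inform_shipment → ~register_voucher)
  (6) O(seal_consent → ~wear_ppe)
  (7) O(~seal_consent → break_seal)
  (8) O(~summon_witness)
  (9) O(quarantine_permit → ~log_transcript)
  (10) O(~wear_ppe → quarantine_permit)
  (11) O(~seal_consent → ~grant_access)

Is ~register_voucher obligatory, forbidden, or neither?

Neither

Premise 5 is O(~inform_shipment → ~register_voucher), but O(~inform_shipment) is not derivable from the premises, so it does not yield O(~register_voucher).
No premise or chain of K-axiom applications forces O(~register_voucher), and none forces O(register_voucher). So ~register_voucher is neither obligatory nor forbidden under these norms.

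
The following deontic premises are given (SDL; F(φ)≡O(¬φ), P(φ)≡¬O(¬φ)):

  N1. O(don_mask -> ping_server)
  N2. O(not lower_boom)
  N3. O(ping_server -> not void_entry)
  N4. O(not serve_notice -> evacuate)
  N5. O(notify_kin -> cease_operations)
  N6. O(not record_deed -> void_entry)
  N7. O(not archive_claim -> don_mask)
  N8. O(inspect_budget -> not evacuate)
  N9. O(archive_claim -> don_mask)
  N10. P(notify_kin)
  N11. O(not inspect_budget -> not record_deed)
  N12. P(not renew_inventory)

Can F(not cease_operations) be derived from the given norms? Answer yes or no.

Premise 5 is O(notify_kin -> cease_operations), but O(notify_kin) is not derivable from the premises (the permission P(notify_kin) asserts only not O(not notify_kin), not O(notify_kin)), so it does not yield O(cease_operations).
No other premise forces O(cease_operations). An ideal world satisfying every premise can still have not cease_operations true, so F(not cease_operations) is not derivable.

No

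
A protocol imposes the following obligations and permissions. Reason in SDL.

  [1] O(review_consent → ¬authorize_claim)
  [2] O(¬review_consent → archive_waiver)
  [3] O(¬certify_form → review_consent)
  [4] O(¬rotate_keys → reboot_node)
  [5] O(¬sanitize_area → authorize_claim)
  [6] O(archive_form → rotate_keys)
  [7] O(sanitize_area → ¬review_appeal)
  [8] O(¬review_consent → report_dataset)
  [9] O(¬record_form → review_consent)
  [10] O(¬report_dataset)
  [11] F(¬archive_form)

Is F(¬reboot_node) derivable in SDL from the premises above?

Premise 4 is O(¬rotate_keys → reboot_node), but O(¬rotate_keys) is not derivable from the premises, so it does not yield O(reboot_node).
No other premise forces O(reboot_node). An ideal world satisfying every premise can still have ¬reboot_node true, so F(¬reboot_node) is not derivable.

No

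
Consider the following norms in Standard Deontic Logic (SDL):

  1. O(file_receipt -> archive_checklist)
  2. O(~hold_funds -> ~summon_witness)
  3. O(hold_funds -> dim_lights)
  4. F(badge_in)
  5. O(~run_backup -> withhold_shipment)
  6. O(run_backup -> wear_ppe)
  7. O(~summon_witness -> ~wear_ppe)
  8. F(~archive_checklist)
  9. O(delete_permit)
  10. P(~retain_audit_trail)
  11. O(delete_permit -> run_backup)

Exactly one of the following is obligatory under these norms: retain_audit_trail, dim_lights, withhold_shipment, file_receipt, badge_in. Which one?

Premise 9 states O(delete_permit) outright.
With premise 11, O(delete_permit -> run_backup), the K-axiom yields O(run_backup).
With premise 6, O(run_backup -> wear_ppe), the K-axiom yields O(wear_ppe).
Premise 7, O(~summon_witness -> ~wear_ppe), contraposes to O(wear_ppe -> summon_witness); with O(wear_ppe) we get O(summon_witness).
The contrapositive of premise 2 (O(~hold_funds -> ~summon_witness)) is O(summon_witness -> hold_funds), and O(summon_witness) is already established, so O(hold_funds).
Premise 3 is O(hold_funds -> dim_lights); since O(hold_funds), deontic closure gives O(dim_lights).
So O(dim_lights) holds — dim_lights is obligatory. None of the other listed options is made obligatory by any chain of premises.

dim_lights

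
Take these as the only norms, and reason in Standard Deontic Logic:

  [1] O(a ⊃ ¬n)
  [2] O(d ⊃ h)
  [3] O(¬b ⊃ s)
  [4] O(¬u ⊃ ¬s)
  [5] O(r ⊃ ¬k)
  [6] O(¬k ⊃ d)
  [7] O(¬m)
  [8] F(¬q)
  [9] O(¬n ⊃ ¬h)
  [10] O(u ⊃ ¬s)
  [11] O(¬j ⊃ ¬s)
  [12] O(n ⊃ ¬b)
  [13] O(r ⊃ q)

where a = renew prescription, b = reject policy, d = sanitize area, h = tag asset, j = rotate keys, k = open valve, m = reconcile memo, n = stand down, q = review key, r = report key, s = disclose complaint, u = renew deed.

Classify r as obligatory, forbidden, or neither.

By case analysis on ¬u: premise 4 gives O(¬u ⊃ ¬s) and premise 10 gives O(u ⊃ ¬s), so O(¬s) either way.
The contrapositive of premise 3 (O(¬b ⊃ s)) is O(¬s ⊃ b), and O(¬s) is already established, so O(b).
Premise 12, O(n ⊃ ¬b), contraposes to O(b ⊃ ¬n); with O(b) we get O(¬n).
Applying K to premise 9 (O(¬n ⊃ ¬h)) and O(¬n) yields O(¬h).
The contrapositive of premise 2 (O(d ⊃ h)) is O(¬h ⊃ ¬d), and O(¬h) is already established, so O(¬d).
Premise 6, O(¬k ⊃ d), contraposes to O(¬d ⊃ k); with O(¬d) we get O(k).
Premise 5 is O(r ⊃ ¬k); contrapositively O(k ⊃ ¬r). Since O(k) holds, K gives O(¬r).
Premises 1, 7, 8, 11, 13 do not contribute to this derivation.
Thus O(¬r), which is F(r): r is forbidden.

Forbidden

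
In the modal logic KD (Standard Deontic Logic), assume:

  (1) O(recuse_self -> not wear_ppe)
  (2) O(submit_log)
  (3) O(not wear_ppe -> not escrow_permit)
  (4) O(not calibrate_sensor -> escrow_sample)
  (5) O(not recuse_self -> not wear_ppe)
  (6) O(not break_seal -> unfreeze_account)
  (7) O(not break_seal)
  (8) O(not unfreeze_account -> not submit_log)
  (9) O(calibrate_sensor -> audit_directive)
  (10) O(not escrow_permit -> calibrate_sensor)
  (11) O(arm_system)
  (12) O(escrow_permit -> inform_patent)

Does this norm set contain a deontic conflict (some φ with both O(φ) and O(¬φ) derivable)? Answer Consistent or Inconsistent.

Premise 8 is O(not unfreeze_account -> not submit_log), but O(not unfreeze_account) is not derivable from the premises, so it does not yield O(not submit_log).
So O(not submit_log) is not derivable, and the apparent clash with O(submit_log) does not arise.
A world satisfying every obligation exists (e.g. arm_system=true, audit_directive=true, break_seal=false, calibrate_sensor=true, escrow_permit=false, escrow_sample=false, inform_patent=false, recuse_self=false, submit_log=true, unfreeze_account=true, wear_ppe=false); no atom is both obligatory and forbidden, so the set is consistent.

Consistent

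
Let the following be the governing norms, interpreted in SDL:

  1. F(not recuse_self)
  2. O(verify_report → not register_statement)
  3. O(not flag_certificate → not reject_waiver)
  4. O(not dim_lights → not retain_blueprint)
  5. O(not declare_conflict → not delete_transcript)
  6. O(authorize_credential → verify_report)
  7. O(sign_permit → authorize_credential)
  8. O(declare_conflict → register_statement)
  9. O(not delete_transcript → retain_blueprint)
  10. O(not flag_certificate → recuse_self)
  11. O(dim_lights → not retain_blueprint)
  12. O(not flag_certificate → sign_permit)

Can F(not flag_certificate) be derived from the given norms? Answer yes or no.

By case analysis on not dim_lights: premise 4 gives O(not dim_lights → not retain_blueprint) and premise 11 gives O(dim_lights → not retain_blueprint), so O(not retain_blueprint) either way.
Premise 9 is O(not delete_transcript → retain_blueprint); contrapositively O(not retain_blueprint → delete_transcript). Since O(not retain_blueprint) holds, K gives O(delete_transcript).
Premise 5, O(not declare_conflict → not delete_transcript), contraposes to O(delete_transcript → declare_conflict); with O(delete_transcript) we get O(declare_conflict).
Premise 8 is O(declare_conflict → register_statement); since O(declare_conflict), deontic closure gives O(register_statement).
Premise 2 is O(verify_report → not register_statement); contrapositively O(register_statement → not verify_report). Since O(register_statement) holds, K gives O(not verify_report).
The contrapositive of premise 6 (O(authorize_credential → verify_report)) is O(not verify_report → not authorize_credential), and O(not verify_report) is already established, so O(not authorize_credential).
Premise 7 is O(sign_permit → authorize_credential); contrapositively O(not authorize_credential → not sign_permit). Since O(not authorize_credential) holds, K gives O(not sign_permit).
The contrapositive of premise 12 (O(not flag_certificate → sign_permit)) is O(not sign_permit → flag_certificate), and O(not sign_permit) is already established, so O(flag_certificate).
Premises 1, 3, 10 do not contribute to this derivation.
So O(flag_certificate) holds, i.e. F(not flag_certificate). The claim follows.

Yes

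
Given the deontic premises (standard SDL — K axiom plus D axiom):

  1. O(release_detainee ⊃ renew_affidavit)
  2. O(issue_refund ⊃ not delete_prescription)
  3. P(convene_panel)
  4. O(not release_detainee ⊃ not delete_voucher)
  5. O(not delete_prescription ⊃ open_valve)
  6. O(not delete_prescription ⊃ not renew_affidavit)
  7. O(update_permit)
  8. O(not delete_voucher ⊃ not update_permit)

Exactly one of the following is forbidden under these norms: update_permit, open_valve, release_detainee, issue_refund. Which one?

Premise 7 gives O(update_permit).
Premise 8, O(not delete_voucher ⊃ not update_permit), contraposes to O(update_permit ⊃ delete_voucher); with O(update_permit) we get O(delete_voucher).
Premise 4, O(not release_detainee ⊃ not delete_voucher), contraposes to O(delete_voucher ⊃ release_detainee); with O(delete_voucher) we get O(release_detainee).
Premise 1 is O(release_detainee ⊃ renew_affidavit); since O(release_detainee), deontic closure gives O(renew_affidavit).
Premise 6 is O(not delete_prescription ⊃ not renew_affidavit); contrapositively O(renew_affidavit ⊃ delete_prescription). Since O(renew_affidavit) holds, K gives O(delete_prescription).
Premise 2, O(issue_refund ⊃ not delete_prescription), contraposes to O(delete_prescription ⊃ not issue_refund); with O(delete_prescription) we get O(not issue_refund).
So O(not issue_refund) holds, i.e. issue_refund is forbidden. None of the other listed options is forbidden under the premises.

issue_refund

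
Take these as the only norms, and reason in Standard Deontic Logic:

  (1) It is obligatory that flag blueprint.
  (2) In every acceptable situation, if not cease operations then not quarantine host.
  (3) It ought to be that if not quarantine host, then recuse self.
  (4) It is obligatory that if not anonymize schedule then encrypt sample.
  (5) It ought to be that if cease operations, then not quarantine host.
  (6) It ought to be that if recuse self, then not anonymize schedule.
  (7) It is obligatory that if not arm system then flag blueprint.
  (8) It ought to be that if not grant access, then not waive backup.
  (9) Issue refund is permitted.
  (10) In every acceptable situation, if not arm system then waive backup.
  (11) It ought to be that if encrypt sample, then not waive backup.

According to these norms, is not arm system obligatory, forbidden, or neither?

Forbidden

Premises 5 and 2 are O(cease_operations → ¬quarantine_host) and O(¬cease_operations → ¬quarantine_host); every ideal world satisfies cease_operations or ¬cease_operations, so in either case ¬quarantine_host holds — hence O(¬quarantine_host).
Premise 3 is O(¬quarantine_host → recuse_self); since O(¬quarantine_host), deontic closure gives O(recuse_self).
With premise 6, O(recuse_self → ¬anonymize_schedule), the K-axiom yields O(¬anonymize_schedule).
With premise 4, O(¬anonymize_schedule → encrypt_sample), the K-axiom yields O(encrypt_sample).
Applying K to premise 11 (O(encrypt_sample → ¬waive_backup)) and O(encrypt_sample) yields O(¬waive_backup).
Premise 10, O(¬arm_system → waive_backup), contraposes to O(¬waive_backup → arm_system); with O(¬waive_backup) we get O(arm_system).
Premises 1, 7, 8, 9 do not contribute to this derivation.
Thus O(arm_system), which is F(¬arm_system): ¬arm_system is forbidden.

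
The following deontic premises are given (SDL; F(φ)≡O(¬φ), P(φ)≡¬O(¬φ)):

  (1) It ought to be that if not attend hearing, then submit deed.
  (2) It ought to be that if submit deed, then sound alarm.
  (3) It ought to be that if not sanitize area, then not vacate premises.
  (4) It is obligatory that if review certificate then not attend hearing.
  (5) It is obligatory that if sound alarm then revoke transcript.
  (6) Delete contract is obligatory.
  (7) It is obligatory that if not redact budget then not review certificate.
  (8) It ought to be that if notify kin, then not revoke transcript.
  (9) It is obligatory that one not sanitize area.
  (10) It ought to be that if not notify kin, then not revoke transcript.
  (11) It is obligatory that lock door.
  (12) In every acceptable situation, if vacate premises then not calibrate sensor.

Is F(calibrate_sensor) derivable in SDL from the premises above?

No

Premise 12 is O(vacate_premises → ¬calibrate_sensor), but O(vacate_premises) is not derivable from the premises, so it does not yield O(¬calibrate_sensor).
No other premise forces O(¬calibrate_sensor). An ideal world satisfying every premise can still have calibrate_sensor true, so F(calibrate_sensor) is not derivable.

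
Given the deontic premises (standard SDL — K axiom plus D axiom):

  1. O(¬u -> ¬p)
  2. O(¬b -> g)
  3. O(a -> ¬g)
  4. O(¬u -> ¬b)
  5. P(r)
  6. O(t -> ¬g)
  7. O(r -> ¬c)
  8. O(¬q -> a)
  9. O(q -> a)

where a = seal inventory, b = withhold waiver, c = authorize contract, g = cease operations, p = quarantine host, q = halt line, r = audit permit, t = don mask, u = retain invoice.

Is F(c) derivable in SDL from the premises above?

No

Premise 7 is O(r -> ¬c), but O(r) is not derivable from the premises (the permission P(r) asserts only ¬O(¬r), not O(r)), so it does not yield O(¬c).
No other premise forces O(¬c). An ideal world satisfying every premise can still have c true, so F(c) is not derivable.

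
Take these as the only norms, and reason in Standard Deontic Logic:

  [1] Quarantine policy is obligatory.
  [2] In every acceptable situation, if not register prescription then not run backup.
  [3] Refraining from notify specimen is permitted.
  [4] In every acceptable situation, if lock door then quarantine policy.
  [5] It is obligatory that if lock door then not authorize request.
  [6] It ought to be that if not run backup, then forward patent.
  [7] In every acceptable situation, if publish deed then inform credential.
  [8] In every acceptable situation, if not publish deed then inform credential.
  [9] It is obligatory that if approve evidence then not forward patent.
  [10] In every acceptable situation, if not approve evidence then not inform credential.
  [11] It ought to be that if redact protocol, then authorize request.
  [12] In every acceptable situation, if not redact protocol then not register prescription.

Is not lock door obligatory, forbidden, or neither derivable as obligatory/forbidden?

Premises 8 and 7 are O(¬publish_deed → inform_credential) and O(publish_deed → inform_credential); every ideal world satisfies ¬publish_deed or publish_deed, so in either case inform_credential holds — hence O(inform_credential).
Premise 10, O(¬approve_evidence → ¬inform_credential), contraposes to O(inform_credential → approve_evidence); with O(inform_credential) we get O(approve_evidence).
With premise 9, O(approve_evidence → ¬forward_patent), the K-axiom yields O(¬forward_patent).
Premise 6 is O(¬run_backup → forward_patent); contrapositively O(¬forward_patent → run_backup). Since O(¬forward_patent) holds, K gives O(run_backup).
Premise 2, O(¬register_prescription → ¬run_backup), contraposes to O(run_backup → register_prescription); with O(run_backup) we get O(register_prescription).
The contrapositive of premise 12 (O(¬redact_protocol → ¬register_prescription)) is O(register_prescription → redact_protocol), and O(register_prescription) is already established, so O(redact_protocol).
From O(redact_protocol) and premise 11, O(redact_protocol → authorize_request), we obtain O(authorize_request).
The contrapositive of premise 5 (O(lock_door → ¬authorize_request)) is O(authorize_request → ¬lock_door), and O(authorize_request) is already established, so O(¬lock_door).
Premises 1, 3, 4 do not contribute to this derivation.
Hence ¬lock_door is obligatory.

Obligatory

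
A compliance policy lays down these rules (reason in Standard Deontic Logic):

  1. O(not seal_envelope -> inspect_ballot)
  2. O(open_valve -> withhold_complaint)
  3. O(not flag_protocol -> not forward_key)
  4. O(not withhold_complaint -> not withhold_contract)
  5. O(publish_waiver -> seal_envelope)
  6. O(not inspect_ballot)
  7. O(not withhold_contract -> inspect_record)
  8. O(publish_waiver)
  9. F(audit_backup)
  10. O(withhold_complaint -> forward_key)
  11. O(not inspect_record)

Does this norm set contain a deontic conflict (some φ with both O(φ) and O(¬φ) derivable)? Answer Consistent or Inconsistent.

Consistent

Premise 1 is O(not seal_envelope -> inspect_ballot), but O(not seal_envelope) is not derivable from the premises, so it does not yield O(inspect_ballot).
So O(inspect_ballot) is not derivable, and the apparent clash with O(not inspect_ballot) does not arise.
A world satisfying every obligation exists (e.g. audit_backup=false, flag_protocol=true, forward_key=true, inspect_ballot=false, inspect_record=false, open_valve=false, publish_waiver=true, seal_envelope=true, withhold_complaint=true, withhold_contract=true); no atom is both obligatory and forbidden, so the set is consistent.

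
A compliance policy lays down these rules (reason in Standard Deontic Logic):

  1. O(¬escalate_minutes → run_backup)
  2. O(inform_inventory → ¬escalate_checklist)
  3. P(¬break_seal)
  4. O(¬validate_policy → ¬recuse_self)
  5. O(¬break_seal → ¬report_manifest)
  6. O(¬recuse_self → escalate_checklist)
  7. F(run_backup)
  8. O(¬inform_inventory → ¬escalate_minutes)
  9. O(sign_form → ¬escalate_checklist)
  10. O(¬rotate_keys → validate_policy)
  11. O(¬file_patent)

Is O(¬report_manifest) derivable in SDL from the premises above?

Premise 5 is O(¬break_seal → ¬report_manifest), but O(¬break_seal) is not derivable from the premises (the permission P(¬break_seal) asserts only ¬O(break_seal), not O(¬break_seal)), so it does not yield O(¬report_manifest).
No other premise forces O(¬report_manifest). An ideal world satisfying every premise can still have ¬report_manifest false, so O(¬report_manifest) is not derivable.

No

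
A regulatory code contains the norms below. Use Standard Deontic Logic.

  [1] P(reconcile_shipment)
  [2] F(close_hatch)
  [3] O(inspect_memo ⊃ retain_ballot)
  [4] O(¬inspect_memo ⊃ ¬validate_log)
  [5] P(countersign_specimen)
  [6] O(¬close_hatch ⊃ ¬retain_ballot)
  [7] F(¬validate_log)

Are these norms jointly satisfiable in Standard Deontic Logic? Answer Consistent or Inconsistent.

Premise 7 is F(¬validate_log), i.e. O(validate_log).
Premise 4 is O(¬inspect_memo ⊃ ¬validate_log); contrapositively O(validate_log ⊃ inspect_memo). Since O(validate_log) holds, K gives O(inspect_memo).
Applying K to premise 3 (O(inspect_memo ⊃ retain_ballot)) and O(inspect_memo) yields O(retain_ballot).
Premise 6 is O(¬close_hatch ⊃ ¬retain_ballot); contrapositively O(retain_ballot ⊃ close_hatch). Since O(retain_ballot) holds, K gives O(close_hatch).
But premise 2, F(close_hatch), means O(¬close_hatch).
We now have both O(close_hatch) and O(¬close_hatch) — close_hatch is simultaneously obligatory and forbidden, violating the D-axiom.

Inconsistent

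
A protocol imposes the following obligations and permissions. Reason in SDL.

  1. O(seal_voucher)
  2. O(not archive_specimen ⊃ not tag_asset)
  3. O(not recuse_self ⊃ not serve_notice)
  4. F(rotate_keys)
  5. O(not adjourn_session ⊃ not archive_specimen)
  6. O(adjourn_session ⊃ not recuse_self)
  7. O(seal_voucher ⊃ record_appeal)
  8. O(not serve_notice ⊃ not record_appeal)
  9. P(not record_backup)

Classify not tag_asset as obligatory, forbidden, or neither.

Obligatory

From premise 1 we have O(seal_voucher).
From O(seal_voucher) and premise 7, O(seal_voucher ⊃ record_appeal), we obtain O(record_appeal).
Premise 8, O(not serve_notice ⊃ not record_appeal), contraposes to O(record_appeal ⊃ serve_notice); with O(record_appeal) we get O(serve_notice).
Premise 3, O(not recuse_self ⊃ not serve_notice), contraposes to O(serve_notice ⊃ recuse_self); with O(serve_notice) we get O(recuse_self).
Premise 6 is O(adjourn_session ⊃ not recuse_self); contrapositively O(recuse_self ⊃ not adjourn_session). Since O(recuse_self) holds, K gives O(not adjourn_session).
From O(not adjourn_session) and premise 5, O(not adjourn_session ⊃ not archive_specimen), we obtain O(not archive_specimen).
With premise 2, O(not archive_specimen ⊃ not tag_asset), the K-axiom yields O(not tag_asset).
Premises 4, 9 do not contribute to this derivation.
Hence not tag_asset is obligatory.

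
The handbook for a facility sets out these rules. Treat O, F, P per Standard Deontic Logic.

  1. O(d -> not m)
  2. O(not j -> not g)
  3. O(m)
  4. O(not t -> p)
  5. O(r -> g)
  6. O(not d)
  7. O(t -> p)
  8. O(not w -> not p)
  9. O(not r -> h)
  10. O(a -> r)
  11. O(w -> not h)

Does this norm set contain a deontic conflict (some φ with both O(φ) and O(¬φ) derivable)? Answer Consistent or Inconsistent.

Consistent

Premise 1 is O(d -> not m), but O(d) is not derivable from the premises, so it does not yield O(not m).
So O(not m) is not derivable, and the apparent clash with O(m) does not arise.
A world satisfying every obligation exists (e.g. a=false, d=false, g=true, h=false, j=true, m=true, p=true, r=true, t=false, w=true); no atom is both obligatory and forbidden, so the set is consistent.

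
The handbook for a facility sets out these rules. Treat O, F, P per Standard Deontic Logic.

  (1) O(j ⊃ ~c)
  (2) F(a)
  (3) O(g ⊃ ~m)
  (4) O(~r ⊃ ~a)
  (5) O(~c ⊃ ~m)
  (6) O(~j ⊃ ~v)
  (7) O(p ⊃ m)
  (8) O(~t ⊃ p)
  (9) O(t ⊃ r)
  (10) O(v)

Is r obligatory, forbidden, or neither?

From premise 10 we have O(v).
Premise 6 is O(~j ⊃ ~v); contrapositively O(v ⊃ j). Since O(v) holds, K gives O(j).
Premise 1 is O(j ⊃ ~c); since O(j), deontic closure gives O(~c).
With premise 5, O(~c ⊃ ~m), the K-axiom yields O(~m).
Premise 7 is O(p ⊃ m); contrapositively O(~m ⊃ ~p). Since O(~m) holds, K gives O(~p).
Premise 8 is O(~t ⊃ p); contrapositively O(~p ⊃ t). Since O(~p) holds, K gives O(t).
With premise 9, O(t ⊃ r), the K-axiom yields O(r).
Premises 2, 3, 4 do not contribute to this derivation.
Hence r is obligatory.

Obligatory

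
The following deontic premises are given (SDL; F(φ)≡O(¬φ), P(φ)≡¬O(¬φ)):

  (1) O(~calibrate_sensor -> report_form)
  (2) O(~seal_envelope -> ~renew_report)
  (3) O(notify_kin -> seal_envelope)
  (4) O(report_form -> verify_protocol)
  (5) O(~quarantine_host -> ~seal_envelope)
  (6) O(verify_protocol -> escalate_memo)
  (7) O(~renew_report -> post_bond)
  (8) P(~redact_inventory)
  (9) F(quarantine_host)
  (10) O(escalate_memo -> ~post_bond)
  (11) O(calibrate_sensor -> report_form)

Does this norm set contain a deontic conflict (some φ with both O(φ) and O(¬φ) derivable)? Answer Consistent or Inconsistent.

By case analysis on ~calibrate_sensor: premise 1 gives O(~calibrate_sensor -> report_form) and premise 11 gives O(calibrate_sensor -> report_form), so O(report_form) either way.
Applying K to premise 4 (O(report_form -> verify_protocol)) and O(report_form) yields O(verify_protocol).
Applying K to premise 6 (O(verify_protocol -> escalate_memo)) and O(verify_protocol) yields O(escalate_memo).
Premise 10 is O(escalate_memo -> ~post_bond); since O(escalate_memo), deontic closure gives O(~post_bond).
Premise 7 is O(~renew_report -> post_bond); contrapositively O(~post_bond -> renew_report). Since O(~post_bond) holds, K gives O(renew_report).
The contrapositive of premise 2 (O(~seal_envelope -> ~renew_report)) is O(renew_report -> seal_envelope), and O(renew_report) is already established, so O(seal_envelope).
Premise 5 is O(~quarantine_host -> ~seal_envelope); contrapositively O(seal_envelope -> quarantine_host). Since O(seal_envelope) holds, K gives O(quarantine_host).
However, F(quarantine_host) at premise 9 amounts to O(~quarantine_host).
We now have both O(quarantine_host) and O(~quarantine_host) — quarantine_host is simultaneously obligatory and forbidden, violating the D-axiom.

Inconsistent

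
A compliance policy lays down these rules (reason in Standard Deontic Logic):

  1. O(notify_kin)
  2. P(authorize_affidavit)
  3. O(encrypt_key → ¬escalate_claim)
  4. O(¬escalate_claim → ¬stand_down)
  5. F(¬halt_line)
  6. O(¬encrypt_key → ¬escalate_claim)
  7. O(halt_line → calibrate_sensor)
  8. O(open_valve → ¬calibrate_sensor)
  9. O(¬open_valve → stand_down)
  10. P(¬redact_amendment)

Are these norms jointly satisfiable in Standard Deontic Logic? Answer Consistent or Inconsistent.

Inconsistent

Premises 6 and 3 cover both cases: O(¬encrypt_key → ¬escalate_claim) and O(encrypt_key → ¬escalate_claim). Since ¬encrypt_key ∨ encrypt_key is a tautology, O(¬escalate_claim) follows.
From O(¬escalate_claim) and premise 4, O(¬escalate_claim → ¬stand_down), we obtain O(¬stand_down).
Premise 9 is O(¬open_valve → stand_down); contrapositively O(¬stand_down → open_valve). Since O(¬stand_down) holds, K gives O(open_valve).
From O(open_valve) and premise 8, O(open_valve → ¬calibrate_sensor), we obtain O(¬calibrate_sensor).
The contrapositive of premise 7 (O(halt_line → calibrate_sensor)) is O(¬calibrate_sensor → ¬halt_line), and O(¬calibrate_sensor) is already established, so O(¬halt_line).
Yet premise 5 is F(¬halt_line), i.e. O(halt_line).
We now have both O(¬halt_line) and O(halt_line) — halt_line is simultaneously obligatory and forbidden, violating the D-axiom.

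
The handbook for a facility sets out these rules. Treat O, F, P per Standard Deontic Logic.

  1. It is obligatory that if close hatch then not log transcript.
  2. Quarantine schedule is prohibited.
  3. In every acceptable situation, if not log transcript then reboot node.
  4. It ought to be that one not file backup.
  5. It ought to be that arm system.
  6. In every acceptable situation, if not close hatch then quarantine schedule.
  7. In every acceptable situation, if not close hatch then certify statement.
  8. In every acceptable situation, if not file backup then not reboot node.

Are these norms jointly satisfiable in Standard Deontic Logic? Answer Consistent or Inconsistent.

F(quarantine_schedule) at premise 2 means O(¬quarantine_schedule).
The contrapositive of premise 6 (O(¬close_hatch → quarantine_schedule)) is O(¬quarantine_schedule → close_hatch), and O(¬quarantine_schedule) is already established, so O(close_hatch).
Applying K to premise 1 (O(close_hatch → ¬log_transcript)) and O(close_hatch) yields O(¬log_transcript).
From O(¬log_transcript) and premise 3, O(¬log_transcript → reboot_node), we obtain O(reboot_node).
The contrapositive of premise 8 (O(¬file_backup → ¬reboot_node)) is O(reboot_node → file_backup), and O(reboot_node) is already established, so O(file_backup).
But premise 4 directly asserts O(¬file_backup).
We now have both O(file_backup) and O(¬file_backup) — file_backup is simultaneously obligatory and forbidden, violating the D-axiom.

Inconsistent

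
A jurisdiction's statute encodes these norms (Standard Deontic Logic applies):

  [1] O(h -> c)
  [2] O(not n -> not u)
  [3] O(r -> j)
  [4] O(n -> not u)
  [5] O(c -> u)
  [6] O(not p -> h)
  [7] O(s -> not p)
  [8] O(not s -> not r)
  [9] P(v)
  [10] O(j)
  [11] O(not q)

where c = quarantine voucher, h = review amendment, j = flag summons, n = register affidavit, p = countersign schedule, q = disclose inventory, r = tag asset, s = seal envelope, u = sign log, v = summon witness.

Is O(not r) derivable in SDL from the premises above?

By case analysis on n: premise 4 gives O(n -> not u) and premise 2 gives O(not n -> not u), so O(not u) either way.
Premise 5, O(c -> u), contraposes to O(not u -> not c); with O(not u) we get O(not c).
The contrapositive of premise 1 (O(h -> c)) is O(not c -> not h), and O(not c) is already established, so O(not h).
Premise 6, O(not p -> h), contraposes to O(not h -> p); with O(not h) we get O(p).
The contrapositive of premise 7 (O(s -> not p)) is O(p -> not s), and O(p) is already established, so O(not s).
Applying K to premise 8 (O(not s -> not r)) and O(not s) yields O(not r).
Premises 3, 9, 10, 11 do not contribute to this derivation.
So O(not r) follows.

Yes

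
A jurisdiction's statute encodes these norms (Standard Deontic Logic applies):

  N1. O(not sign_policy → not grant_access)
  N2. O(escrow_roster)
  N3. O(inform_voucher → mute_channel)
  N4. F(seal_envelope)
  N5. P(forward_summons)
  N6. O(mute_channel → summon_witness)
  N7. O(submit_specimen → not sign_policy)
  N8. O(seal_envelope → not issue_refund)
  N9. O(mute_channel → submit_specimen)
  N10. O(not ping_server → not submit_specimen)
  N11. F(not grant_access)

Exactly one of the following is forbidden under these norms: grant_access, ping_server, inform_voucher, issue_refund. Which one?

Premise 11, F(not grant_access), is equivalent to O(grant_access).
Premise 1, O(not sign_policy → not grant_access), contraposes to O(grant_access → sign_policy); with O(grant_access) we get O(sign_policy).
Premise 7, O(submit_specimen → not sign_policy), contraposes to O(sign_policy → not submit_specimen); with O(sign_policy) we get O(not submit_specimen).
Premise 9 is O(mute_channel → submit_specimen); contrapositively O(not submit_specimen → not mute_channel). Since O(not submit_specimen) holds, K gives O(not mute_channel).
Premise 3 is O(inform_voucher → mute_channel); contrapositively O(not mute_channel → not inform_voucher). Since O(not mute_channel) holds, K gives O(not inform_voucher).
So O(not inform_voucher) holds, i.e. inform_voucher is forbidden. None of the other listed options is forbidden under the premises.

inform_voucher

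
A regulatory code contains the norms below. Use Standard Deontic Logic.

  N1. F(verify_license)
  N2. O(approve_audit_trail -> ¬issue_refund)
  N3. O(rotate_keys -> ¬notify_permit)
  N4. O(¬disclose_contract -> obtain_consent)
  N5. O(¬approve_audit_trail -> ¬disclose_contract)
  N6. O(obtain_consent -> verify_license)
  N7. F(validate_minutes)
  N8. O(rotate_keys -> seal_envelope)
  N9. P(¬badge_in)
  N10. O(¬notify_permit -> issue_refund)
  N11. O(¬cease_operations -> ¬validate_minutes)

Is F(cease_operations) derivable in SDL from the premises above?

No

Premise 11 is O(¬cease_operations -> ¬validate_minutes); even if O(¬validate_minutes) held, inferring O(¬cease_operations) would be affirming the consequent — invalid.
No other premise forces O(¬cease_operations). An ideal world satisfying every premise can still have cease_operations true, so F(cease_operations) is not derivable.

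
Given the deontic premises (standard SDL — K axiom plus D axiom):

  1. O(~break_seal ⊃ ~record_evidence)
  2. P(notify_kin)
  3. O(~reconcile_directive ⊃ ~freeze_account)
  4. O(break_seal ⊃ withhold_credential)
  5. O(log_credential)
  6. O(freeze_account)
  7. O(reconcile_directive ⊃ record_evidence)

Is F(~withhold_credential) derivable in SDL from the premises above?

Premise 6 states O(freeze_account) outright.
Premise 3, O(~reconcile_directive ⊃ ~freeze_account), contraposes to O(freeze_account ⊃ reconcile_directive); with O(freeze_account) we get O(reconcile_directive).
From O(reconcile_directive) and premise 7, O(reconcile_directive ⊃ record_evidence), we obtain O(record_evidence).
The contrapositive of premise 1 (O(~break_seal ⊃ ~record_evidence)) is O(record_evidence ⊃ break_seal), and O(record_evidence) is already established, so O(break_seal).
Applying K to premise 4 (O(break_seal ⊃ withhold_credential)) and O(break_seal) yields O(withhold_credential).
Premises 2, 5 do not contribute to this derivation.
So O(withhold_credential) holds, i.e. F(~withhold_credential). The claim follows.

Yes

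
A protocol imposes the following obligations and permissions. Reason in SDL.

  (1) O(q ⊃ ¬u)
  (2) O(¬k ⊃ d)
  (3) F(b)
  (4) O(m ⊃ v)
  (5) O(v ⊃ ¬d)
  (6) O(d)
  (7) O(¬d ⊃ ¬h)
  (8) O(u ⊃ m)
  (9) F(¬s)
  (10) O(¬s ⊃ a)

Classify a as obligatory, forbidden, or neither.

Neither

Premise 10 is O(¬s ⊃ a), but O(¬s) is not derivable from the premises, so it does not yield O(a).
No premise or chain of K-axiom applications forces O(a), and none forces O(¬a). So a is neither obligatory nor forbidden under these norms.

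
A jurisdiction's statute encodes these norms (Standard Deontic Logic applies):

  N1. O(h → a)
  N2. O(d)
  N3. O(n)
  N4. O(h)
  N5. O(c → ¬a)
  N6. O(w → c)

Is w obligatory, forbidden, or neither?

Premise 4 states O(h) outright.
Applying K to premise 1 (O(h → a)) and O(h) yields O(a).
Premise 5 is O(c → ¬a); contrapositively O(a → ¬c). Since O(a) holds, K gives O(¬c).
Premise 6, O(w → c), contraposes to O(¬c → ¬w); with O(¬c) we get O(¬w).
Premises 2, 3 do not contribute to this derivation.
Thus O(¬w), which is F(w): w is forbidden.

Forbidden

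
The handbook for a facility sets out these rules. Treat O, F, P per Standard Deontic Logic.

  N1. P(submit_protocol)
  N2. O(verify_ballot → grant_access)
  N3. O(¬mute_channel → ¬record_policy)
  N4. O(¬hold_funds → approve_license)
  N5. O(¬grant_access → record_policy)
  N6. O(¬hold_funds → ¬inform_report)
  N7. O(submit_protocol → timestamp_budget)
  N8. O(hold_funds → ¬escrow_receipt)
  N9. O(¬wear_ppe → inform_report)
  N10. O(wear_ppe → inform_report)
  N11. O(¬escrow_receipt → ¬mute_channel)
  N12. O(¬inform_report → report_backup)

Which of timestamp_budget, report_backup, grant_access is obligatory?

Premises 9 and 10 are O(¬wear_ppe → inform_report) and O(wear_ppe → inform_report); every ideal world satisfies ¬wear_ppe or wear_ppe, so in either case inform_report holds — hence O(inform_report).
Premise 6, O(¬hold_funds → ¬inform_report), contraposes to O(inform_report → hold_funds); with O(inform_report) we get O(hold_funds).
Premise 8 is O(hold_funds → ¬escrow_receipt); since O(hold_funds), deontic closure gives O(¬escrow_receipt).
With premise 11, O(¬escrow_receipt → ¬mute_channel), the K-axiom yields O(¬mute_channel).
From O(¬mute_channel) and premise 3, O(¬mute_channel → ¬record_policy), we obtain O(¬record_policy).
The contrapositive of premise 5 (O(¬grant_access → record_policy)) is O(¬record_policy → grant_access), and O(¬record_policy) is already established, so O(grant_access).
So O(grant_access) holds — grant_access is obligatory. None of the other listed options is made obligatory by any chain of premises.

grant_access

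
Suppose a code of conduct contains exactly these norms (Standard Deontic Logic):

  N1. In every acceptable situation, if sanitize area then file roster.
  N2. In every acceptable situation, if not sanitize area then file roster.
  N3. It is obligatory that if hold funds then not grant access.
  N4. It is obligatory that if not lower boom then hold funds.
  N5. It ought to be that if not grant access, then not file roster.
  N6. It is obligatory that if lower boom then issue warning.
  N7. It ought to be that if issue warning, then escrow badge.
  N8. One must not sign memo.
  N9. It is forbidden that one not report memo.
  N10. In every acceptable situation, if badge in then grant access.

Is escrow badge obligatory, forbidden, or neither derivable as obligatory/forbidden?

Premises 1 and 2 are O(sanitize_area → file_roster) and O(¬sanitize_area → file_roster); every ideal world satisfies sanitize_area or ¬sanitize_area, so in either case file_roster holds — hence O(file_roster).
Premise 5 is O(¬grant_access → ¬file_roster); contrapositively O(file_roster → grant_access). Since O(file_roster) holds, K gives O(grant_access).
The contrapositive of premise 3 (O(hold_funds → ¬grant_access)) is O(grant_access → ¬hold_funds), and O(grant_access) is already established, so O(¬hold_funds).
The contrapositive of premise 4 (O(¬lower_boom → hold_funds)) is O(¬hold_funds → lower_boom), and O(¬hold_funds) is already established, so O(lower_boom).
Premise 6 is O(lower_boom → issue_warning); since O(lower_boom), deontic closure gives O(issue_warning).
Premise 7 is O(issue_warning → escrow_badge); since O(issue_warning), deontic closure gives O(escrow_badge).
Premises 8, 9, 10 do not contribute to this derivation.
Hence escrow_badge is obligatory.

Obligatory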